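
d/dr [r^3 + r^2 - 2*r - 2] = 3*r^2 + 2*r - 2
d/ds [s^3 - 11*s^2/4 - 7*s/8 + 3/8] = 3*s^2 - 11*s/2 - 7/8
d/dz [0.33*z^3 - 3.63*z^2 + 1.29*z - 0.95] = 0.99*z^2 - 7.26*z + 1.29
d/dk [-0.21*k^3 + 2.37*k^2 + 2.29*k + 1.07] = -0.63*k^2 + 4.74*k + 2.29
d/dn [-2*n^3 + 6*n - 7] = 6 - 6*n^2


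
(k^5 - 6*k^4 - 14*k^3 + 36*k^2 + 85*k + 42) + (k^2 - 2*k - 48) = k^5 - 6*k^4 - 14*k^3 + 37*k^2 + 83*k - 6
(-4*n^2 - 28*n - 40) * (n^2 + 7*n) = -4*n^4 - 56*n^3 - 236*n^2 - 280*n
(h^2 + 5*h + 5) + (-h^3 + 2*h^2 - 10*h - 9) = -h^3 + 3*h^2 - 5*h - 4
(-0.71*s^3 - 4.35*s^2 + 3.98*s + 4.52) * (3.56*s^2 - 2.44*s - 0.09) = -2.5276*s^5 - 13.7536*s^4 + 24.8467*s^3 + 6.7715*s^2 - 11.387*s - 0.4068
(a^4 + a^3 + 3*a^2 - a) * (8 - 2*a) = -2*a^5 + 6*a^4 + 2*a^3 + 26*a^2 - 8*a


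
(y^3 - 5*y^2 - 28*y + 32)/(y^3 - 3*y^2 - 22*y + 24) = (y - 8)/(y - 6)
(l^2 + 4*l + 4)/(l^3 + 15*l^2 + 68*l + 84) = (l + 2)/(l^2 + 13*l + 42)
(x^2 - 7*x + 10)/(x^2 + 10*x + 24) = (x^2 - 7*x + 10)/(x^2 + 10*x + 24)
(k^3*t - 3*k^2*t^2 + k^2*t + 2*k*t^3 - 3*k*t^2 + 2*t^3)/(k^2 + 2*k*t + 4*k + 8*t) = t*(k^3 - 3*k^2*t + k^2 + 2*k*t^2 - 3*k*t + 2*t^2)/(k^2 + 2*k*t + 4*k + 8*t)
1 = 1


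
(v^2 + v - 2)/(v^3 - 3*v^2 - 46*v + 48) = (v + 2)/(v^2 - 2*v - 48)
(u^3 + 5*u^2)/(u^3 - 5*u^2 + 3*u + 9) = u^2*(u + 5)/(u^3 - 5*u^2 + 3*u + 9)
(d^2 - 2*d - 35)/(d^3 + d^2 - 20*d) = (d - 7)/(d*(d - 4))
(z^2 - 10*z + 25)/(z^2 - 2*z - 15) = (z - 5)/(z + 3)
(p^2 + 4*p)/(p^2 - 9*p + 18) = p*(p + 4)/(p^2 - 9*p + 18)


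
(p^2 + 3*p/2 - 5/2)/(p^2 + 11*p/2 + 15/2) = (p - 1)/(p + 3)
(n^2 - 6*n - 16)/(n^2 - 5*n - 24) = (n + 2)/(n + 3)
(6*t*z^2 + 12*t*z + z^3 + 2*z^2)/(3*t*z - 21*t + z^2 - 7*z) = z*(6*t*z + 12*t + z^2 + 2*z)/(3*t*z - 21*t + z^2 - 7*z)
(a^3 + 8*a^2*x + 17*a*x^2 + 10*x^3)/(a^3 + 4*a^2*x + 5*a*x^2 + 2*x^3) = (a + 5*x)/(a + x)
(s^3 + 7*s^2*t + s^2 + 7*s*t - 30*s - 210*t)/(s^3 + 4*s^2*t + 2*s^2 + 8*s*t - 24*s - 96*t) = (s^2 + 7*s*t - 5*s - 35*t)/(s^2 + 4*s*t - 4*s - 16*t)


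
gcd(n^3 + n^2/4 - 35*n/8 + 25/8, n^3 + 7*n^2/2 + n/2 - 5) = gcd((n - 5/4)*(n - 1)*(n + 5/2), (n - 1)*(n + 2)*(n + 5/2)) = n^2 + 3*n/2 - 5/2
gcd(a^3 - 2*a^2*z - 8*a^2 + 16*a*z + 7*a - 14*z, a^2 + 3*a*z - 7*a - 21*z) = a - 7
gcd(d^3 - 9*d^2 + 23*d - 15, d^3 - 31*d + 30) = d^2 - 6*d + 5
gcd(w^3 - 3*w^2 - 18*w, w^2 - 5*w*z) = w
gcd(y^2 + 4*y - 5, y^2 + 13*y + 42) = 1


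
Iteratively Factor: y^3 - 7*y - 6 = (y + 1)*(y^2 - y - 6) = (y - 3)*(y + 1)*(y + 2)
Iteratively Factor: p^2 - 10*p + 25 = (p - 5)*(p - 5)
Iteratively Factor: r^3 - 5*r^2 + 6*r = (r - 2)*(r^2 - 3*r) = (r - 3)*(r - 2)*(r)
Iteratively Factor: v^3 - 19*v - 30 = (v + 3)*(v^2 - 3*v - 10) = (v + 2)*(v + 3)*(v - 5)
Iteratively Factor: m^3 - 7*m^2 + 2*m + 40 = (m + 2)*(m^2 - 9*m + 20) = (m - 4)*(m + 2)*(m - 5)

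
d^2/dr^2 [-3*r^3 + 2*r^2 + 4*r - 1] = 4 - 18*r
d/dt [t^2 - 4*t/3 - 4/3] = 2*t - 4/3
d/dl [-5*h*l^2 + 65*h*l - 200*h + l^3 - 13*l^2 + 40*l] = -10*h*l + 65*h + 3*l^2 - 26*l + 40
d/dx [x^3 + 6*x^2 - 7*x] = 3*x^2 + 12*x - 7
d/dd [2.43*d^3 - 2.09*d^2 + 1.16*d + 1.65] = 7.29*d^2 - 4.18*d + 1.16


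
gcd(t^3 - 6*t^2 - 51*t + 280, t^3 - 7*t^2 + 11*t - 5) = t - 5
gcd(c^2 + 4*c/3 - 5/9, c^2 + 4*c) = 1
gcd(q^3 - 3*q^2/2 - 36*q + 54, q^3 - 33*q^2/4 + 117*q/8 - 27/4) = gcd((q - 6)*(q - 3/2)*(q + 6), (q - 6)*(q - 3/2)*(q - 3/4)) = q^2 - 15*q/2 + 9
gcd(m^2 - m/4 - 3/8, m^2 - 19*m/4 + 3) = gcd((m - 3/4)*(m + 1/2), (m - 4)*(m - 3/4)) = m - 3/4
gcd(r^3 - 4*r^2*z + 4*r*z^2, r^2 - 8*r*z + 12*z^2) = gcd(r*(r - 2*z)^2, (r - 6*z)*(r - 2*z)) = -r + 2*z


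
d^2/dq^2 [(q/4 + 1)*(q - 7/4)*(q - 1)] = 3*q/2 + 5/8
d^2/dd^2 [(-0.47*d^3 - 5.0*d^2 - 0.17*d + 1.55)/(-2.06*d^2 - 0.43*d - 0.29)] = (-1.77635683940025e-15*d^5 - 7.80292599999999*d^3 - 57.035826*d^2 - 8.610126*d + 2.077352)/(8.741816*d^6 + 5.474244*d^5 + 4.834614*d^4 + 1.620799*d^3 + 0.680601*d^2 + 0.108489*d + 0.024389)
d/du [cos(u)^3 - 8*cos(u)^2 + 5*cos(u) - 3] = (-3*cos(u)^2 + 16*cos(u) - 5)*sin(u)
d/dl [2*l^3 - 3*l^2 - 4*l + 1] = 6*l^2 - 6*l - 4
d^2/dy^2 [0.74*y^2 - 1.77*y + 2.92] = 1.48000000000000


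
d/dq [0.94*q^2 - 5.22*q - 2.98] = 1.88*q - 5.22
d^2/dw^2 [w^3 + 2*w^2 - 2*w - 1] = 6*w + 4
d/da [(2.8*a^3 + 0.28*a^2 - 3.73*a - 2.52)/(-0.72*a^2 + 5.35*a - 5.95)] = (-2.016*a^4 + 29.96*a^3 - 51.1676*a^2 - 6.9608*a + 35.6755)/(0.5184*a^4 - 7.704*a^3 + 37.1905*a^2 - 63.665*a + 35.4025)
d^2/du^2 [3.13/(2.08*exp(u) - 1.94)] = (13.541632*exp(u) + 12.630176)*exp(u)/(2.08*exp(u) - 1.94)^3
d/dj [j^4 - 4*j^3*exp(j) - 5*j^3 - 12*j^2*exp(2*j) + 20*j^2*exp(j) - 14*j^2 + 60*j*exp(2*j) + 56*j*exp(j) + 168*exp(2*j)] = -4*j^3*exp(j) + 4*j^3 - 24*j^2*exp(2*j) + 8*j^2*exp(j) - 15*j^2 + 96*j*exp(2*j) + 96*j*exp(j) - 28*j + 396*exp(2*j) + 56*exp(j)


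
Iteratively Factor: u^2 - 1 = (u + 1)*(u - 1)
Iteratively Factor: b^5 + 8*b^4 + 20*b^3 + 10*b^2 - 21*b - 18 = (b + 2)*(b^4 + 6*b^3 + 8*b^2 - 6*b - 9) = (b - 1)*(b + 2)*(b^3 + 7*b^2 + 15*b + 9) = (b - 1)*(b + 1)*(b + 2)*(b^2 + 6*b + 9) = (b - 1)*(b + 1)*(b + 2)*(b + 3)*(b + 3)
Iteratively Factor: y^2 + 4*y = (y + 4)*(y)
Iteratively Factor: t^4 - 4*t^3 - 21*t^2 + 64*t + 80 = (t - 5)*(t^3 + t^2 - 16*t - 16) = (t - 5)*(t - 4)*(t^2 + 5*t + 4) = (t - 5)*(t - 4)*(t + 1)*(t + 4)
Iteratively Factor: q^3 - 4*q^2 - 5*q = (q - 5)*(q^2 + q) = (q - 5)*(q + 1)*(q)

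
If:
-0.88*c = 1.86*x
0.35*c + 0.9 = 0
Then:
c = -2.57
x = 1.22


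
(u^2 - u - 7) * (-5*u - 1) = -5*u^3 + 4*u^2 + 36*u + 7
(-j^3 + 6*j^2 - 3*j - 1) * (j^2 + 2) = -j^5 + 6*j^4 - 5*j^3 + 11*j^2 - 6*j - 2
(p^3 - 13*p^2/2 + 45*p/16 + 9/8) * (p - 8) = p^4 - 29*p^3/2 + 877*p^2/16 - 171*p/8 - 9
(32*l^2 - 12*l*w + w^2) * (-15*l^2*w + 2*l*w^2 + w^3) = -480*l^4*w + 244*l^3*w^2 - 7*l^2*w^3 - 10*l*w^4 + w^5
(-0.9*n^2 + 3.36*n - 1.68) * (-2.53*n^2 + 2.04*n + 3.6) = 2.277*n^4 - 10.3368*n^3 + 7.8648*n^2 + 8.6688*n - 6.048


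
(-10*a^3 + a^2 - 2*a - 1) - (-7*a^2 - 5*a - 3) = -10*a^3 + 8*a^2 + 3*a + 2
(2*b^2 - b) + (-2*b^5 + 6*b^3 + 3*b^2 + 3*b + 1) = -2*b^5 + 6*b^3 + 5*b^2 + 2*b + 1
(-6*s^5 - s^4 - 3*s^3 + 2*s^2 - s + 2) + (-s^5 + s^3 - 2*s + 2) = -7*s^5 - s^4 - 2*s^3 + 2*s^2 - 3*s + 4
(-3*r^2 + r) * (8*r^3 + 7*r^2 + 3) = -24*r^5 - 13*r^4 + 7*r^3 - 9*r^2 + 3*r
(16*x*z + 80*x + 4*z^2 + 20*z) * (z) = 16*x*z^2 + 80*x*z + 4*z^3 + 20*z^2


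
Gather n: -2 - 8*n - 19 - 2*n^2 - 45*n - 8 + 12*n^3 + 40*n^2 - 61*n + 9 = 12*n^3 + 38*n^2 - 114*n - 20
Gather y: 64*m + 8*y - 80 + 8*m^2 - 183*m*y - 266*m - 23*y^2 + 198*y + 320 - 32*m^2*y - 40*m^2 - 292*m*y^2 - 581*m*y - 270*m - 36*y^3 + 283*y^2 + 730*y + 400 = -32*m^2 - 472*m - 36*y^3 + y^2*(260 - 292*m) + y*(-32*m^2 - 764*m + 936) + 640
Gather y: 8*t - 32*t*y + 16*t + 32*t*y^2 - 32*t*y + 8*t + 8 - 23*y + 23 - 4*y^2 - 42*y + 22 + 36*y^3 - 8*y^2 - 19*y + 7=32*t + 36*y^3 + y^2*(32*t - 12) + y*(-64*t - 84) + 60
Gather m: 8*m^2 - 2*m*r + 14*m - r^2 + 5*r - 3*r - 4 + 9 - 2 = 8*m^2 + m*(14 - 2*r) - r^2 + 2*r + 3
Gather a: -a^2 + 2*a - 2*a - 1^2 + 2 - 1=-a^2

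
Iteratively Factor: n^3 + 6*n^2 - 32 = (n + 4)*(n^2 + 2*n - 8) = (n + 4)^2*(n - 2)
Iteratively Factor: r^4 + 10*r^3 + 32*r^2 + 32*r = (r + 4)*(r^3 + 6*r^2 + 8*r) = (r + 2)*(r + 4)*(r^2 + 4*r) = (r + 2)*(r + 4)^2*(r)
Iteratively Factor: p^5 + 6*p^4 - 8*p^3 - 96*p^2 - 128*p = (p)*(p^4 + 6*p^3 - 8*p^2 - 96*p - 128) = p*(p + 4)*(p^3 + 2*p^2 - 16*p - 32) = p*(p + 4)^2*(p^2 - 2*p - 8) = p*(p - 4)*(p + 4)^2*(p + 2)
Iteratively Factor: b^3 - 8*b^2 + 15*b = (b)*(b^2 - 8*b + 15) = b*(b - 5)*(b - 3)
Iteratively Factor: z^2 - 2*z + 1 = (z - 1)*(z - 1)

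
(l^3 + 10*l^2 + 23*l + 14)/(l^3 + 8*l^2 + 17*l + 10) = (l + 7)/(l + 5)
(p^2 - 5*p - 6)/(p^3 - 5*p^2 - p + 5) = (p - 6)/(p^2 - 6*p + 5)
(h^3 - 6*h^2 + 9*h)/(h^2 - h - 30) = h*(-h^2 + 6*h - 9)/(-h^2 + h + 30)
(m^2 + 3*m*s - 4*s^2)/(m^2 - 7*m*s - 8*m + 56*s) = (m^2 + 3*m*s - 4*s^2)/(m^2 - 7*m*s - 8*m + 56*s)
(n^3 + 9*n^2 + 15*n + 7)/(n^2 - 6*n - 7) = (n^2 + 8*n + 7)/(n - 7)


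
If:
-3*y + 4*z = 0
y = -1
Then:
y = -1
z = -3/4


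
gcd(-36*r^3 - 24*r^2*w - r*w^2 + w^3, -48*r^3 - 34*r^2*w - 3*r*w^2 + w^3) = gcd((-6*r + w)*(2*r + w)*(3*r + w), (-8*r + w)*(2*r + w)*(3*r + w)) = 6*r^2 + 5*r*w + w^2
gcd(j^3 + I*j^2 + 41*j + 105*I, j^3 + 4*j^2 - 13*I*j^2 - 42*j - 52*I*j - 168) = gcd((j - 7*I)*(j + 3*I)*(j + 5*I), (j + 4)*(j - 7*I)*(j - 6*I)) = j - 7*I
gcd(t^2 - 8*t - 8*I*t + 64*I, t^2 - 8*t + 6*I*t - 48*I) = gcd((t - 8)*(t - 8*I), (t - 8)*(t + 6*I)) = t - 8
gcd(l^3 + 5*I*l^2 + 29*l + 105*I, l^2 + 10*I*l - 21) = l^2 + 10*I*l - 21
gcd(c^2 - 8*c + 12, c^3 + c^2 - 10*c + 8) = c - 2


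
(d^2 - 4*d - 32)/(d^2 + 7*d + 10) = (d^2 - 4*d - 32)/(d^2 + 7*d + 10)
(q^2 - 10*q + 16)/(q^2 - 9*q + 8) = (q - 2)/(q - 1)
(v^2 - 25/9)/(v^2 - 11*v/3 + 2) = (9*v^2 - 25)/(3*(3*v^2 - 11*v + 6))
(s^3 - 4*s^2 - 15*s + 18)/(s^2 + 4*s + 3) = (s^2 - 7*s + 6)/(s + 1)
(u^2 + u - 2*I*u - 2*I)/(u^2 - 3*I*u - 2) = (u + 1)/(u - I)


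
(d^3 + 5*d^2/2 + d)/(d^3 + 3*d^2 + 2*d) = (d + 1/2)/(d + 1)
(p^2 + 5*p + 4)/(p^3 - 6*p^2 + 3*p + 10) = (p + 4)/(p^2 - 7*p + 10)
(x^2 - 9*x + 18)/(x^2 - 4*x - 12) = (x - 3)/(x + 2)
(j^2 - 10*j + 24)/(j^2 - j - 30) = (j - 4)/(j + 5)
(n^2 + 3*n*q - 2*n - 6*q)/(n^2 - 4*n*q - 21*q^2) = (2 - n)/(-n + 7*q)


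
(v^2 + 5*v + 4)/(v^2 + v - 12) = (v + 1)/(v - 3)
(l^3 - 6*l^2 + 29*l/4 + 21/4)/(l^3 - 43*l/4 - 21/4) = (l - 3)/(l + 3)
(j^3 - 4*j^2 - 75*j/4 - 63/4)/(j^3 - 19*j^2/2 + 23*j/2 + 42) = (j + 3/2)/(j - 4)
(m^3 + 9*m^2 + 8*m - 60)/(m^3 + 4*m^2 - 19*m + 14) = (m^2 + 11*m + 30)/(m^2 + 6*m - 7)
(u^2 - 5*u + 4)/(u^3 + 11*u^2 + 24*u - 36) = (u - 4)/(u^2 + 12*u + 36)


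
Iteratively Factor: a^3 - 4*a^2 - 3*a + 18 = (a + 2)*(a^2 - 6*a + 9) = (a - 3)*(a + 2)*(a - 3)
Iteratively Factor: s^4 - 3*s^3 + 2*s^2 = (s)*(s^3 - 3*s^2 + 2*s) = s^2*(s^2 - 3*s + 2) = s^2*(s - 1)*(s - 2)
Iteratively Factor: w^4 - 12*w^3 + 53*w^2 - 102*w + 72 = (w - 4)*(w^3 - 8*w^2 + 21*w - 18) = (w - 4)*(w - 3)*(w^2 - 5*w + 6) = (w - 4)*(w - 3)^2*(w - 2)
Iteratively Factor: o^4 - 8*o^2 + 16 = (o + 2)*(o^3 - 2*o^2 - 4*o + 8) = (o - 2)*(o + 2)*(o^2 - 4) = (o - 2)^2*(o + 2)*(o + 2)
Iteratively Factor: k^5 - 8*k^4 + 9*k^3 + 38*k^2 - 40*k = (k)*(k^4 - 8*k^3 + 9*k^2 + 38*k - 40) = k*(k + 2)*(k^3 - 10*k^2 + 29*k - 20) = k*(k - 4)*(k + 2)*(k^2 - 6*k + 5) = k*(k - 5)*(k - 4)*(k + 2)*(k - 1)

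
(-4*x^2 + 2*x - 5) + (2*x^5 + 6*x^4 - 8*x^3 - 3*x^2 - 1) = 2*x^5 + 6*x^4 - 8*x^3 - 7*x^2 + 2*x - 6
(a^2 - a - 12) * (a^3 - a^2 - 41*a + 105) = a^5 - 2*a^4 - 52*a^3 + 158*a^2 + 387*a - 1260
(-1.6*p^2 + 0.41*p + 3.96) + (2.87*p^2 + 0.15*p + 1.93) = 1.27*p^2 + 0.56*p + 5.89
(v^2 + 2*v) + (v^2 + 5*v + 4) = 2*v^2 + 7*v + 4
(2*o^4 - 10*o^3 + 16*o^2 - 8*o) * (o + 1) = 2*o^5 - 8*o^4 + 6*o^3 + 8*o^2 - 8*o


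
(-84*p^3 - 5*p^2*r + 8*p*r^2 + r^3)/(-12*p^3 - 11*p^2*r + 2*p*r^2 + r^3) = (7*p + r)/(p + r)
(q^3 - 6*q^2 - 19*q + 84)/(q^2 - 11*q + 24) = (q^2 - 3*q - 28)/(q - 8)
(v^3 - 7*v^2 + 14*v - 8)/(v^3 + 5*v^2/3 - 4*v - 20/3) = 3*(v^2 - 5*v + 4)/(3*v^2 + 11*v + 10)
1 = 1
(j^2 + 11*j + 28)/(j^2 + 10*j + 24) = (j + 7)/(j + 6)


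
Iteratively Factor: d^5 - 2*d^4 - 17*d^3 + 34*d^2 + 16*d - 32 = (d - 4)*(d^4 + 2*d^3 - 9*d^2 - 2*d + 8) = (d - 4)*(d + 4)*(d^3 - 2*d^2 - d + 2) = (d - 4)*(d - 2)*(d + 4)*(d^2 - 1) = (d - 4)*(d - 2)*(d - 1)*(d + 4)*(d + 1)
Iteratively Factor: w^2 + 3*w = (w)*(w + 3)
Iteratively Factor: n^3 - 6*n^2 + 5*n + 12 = (n - 3)*(n^2 - 3*n - 4) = (n - 4)*(n - 3)*(n + 1)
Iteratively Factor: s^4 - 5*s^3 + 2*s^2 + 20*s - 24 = (s - 2)*(s^3 - 3*s^2 - 4*s + 12) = (s - 3)*(s - 2)*(s^2 - 4) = (s - 3)*(s - 2)*(s + 2)*(s - 2)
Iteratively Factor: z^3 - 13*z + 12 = (z + 4)*(z^2 - 4*z + 3) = (z - 3)*(z + 4)*(z - 1)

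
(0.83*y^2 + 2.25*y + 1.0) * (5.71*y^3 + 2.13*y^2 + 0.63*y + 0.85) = 4.7393*y^5 + 14.6154*y^4 + 11.0254*y^3 + 4.253*y^2 + 2.5425*y + 0.85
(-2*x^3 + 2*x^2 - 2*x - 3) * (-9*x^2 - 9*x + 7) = 18*x^5 - 14*x^3 + 59*x^2 + 13*x - 21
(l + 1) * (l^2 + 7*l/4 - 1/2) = l^3 + 11*l^2/4 + 5*l/4 - 1/2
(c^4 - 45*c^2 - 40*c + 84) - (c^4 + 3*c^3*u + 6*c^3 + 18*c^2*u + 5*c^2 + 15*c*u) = -3*c^3*u - 6*c^3 - 18*c^2*u - 50*c^2 - 15*c*u - 40*c + 84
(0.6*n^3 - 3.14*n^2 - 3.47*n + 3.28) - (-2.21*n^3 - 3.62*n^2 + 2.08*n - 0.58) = 2.81*n^3 + 0.48*n^2 - 5.55*n + 3.86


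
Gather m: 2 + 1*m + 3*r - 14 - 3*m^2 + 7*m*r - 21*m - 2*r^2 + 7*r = -3*m^2 + m*(7*r - 20) - 2*r^2 + 10*r - 12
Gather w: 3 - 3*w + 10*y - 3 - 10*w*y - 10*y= w*(-10*y - 3)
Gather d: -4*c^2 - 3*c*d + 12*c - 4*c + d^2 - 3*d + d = -4*c^2 + 8*c + d^2 + d*(-3*c - 2)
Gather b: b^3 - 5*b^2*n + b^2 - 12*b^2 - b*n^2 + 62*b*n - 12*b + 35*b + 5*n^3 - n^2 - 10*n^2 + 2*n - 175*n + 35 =b^3 + b^2*(-5*n - 11) + b*(-n^2 + 62*n + 23) + 5*n^3 - 11*n^2 - 173*n + 35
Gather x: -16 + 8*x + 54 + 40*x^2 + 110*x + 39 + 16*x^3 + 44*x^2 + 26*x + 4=16*x^3 + 84*x^2 + 144*x + 81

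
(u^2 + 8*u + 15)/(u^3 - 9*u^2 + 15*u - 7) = (u^2 + 8*u + 15)/(u^3 - 9*u^2 + 15*u - 7)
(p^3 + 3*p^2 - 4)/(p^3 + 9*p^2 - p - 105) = (p^3 + 3*p^2 - 4)/(p^3 + 9*p^2 - p - 105)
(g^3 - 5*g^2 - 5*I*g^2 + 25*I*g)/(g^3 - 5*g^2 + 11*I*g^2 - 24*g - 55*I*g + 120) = g*(g - 5*I)/(g^2 + 11*I*g - 24)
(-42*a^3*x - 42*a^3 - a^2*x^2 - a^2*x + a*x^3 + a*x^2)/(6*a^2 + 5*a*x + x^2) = a*(-42*a^2*x - 42*a^2 - a*x^2 - a*x + x^3 + x^2)/(6*a^2 + 5*a*x + x^2)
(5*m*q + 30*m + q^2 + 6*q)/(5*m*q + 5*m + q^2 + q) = (q + 6)/(q + 1)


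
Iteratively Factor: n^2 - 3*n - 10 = (n - 5)*(n + 2)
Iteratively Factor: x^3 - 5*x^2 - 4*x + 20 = (x - 5)*(x^2 - 4) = (x - 5)*(x + 2)*(x - 2)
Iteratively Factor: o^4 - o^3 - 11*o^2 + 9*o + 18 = (o - 2)*(o^3 + o^2 - 9*o - 9) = (o - 2)*(o + 3)*(o^2 - 2*o - 3) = (o - 3)*(o - 2)*(o + 3)*(o + 1)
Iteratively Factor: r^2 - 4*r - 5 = (r + 1)*(r - 5)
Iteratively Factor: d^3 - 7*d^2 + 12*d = (d - 4)*(d^2 - 3*d) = d*(d - 4)*(d - 3)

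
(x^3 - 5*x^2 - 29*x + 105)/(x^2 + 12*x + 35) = (x^2 - 10*x + 21)/(x + 7)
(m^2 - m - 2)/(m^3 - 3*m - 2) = 1/(m + 1)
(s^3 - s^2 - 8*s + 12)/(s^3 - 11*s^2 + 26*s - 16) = (s^2 + s - 6)/(s^2 - 9*s + 8)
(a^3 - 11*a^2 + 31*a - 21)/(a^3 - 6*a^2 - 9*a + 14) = (a - 3)/(a + 2)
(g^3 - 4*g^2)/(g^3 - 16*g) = g/(g + 4)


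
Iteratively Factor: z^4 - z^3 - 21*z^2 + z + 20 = (z - 1)*(z^3 - 21*z - 20) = (z - 1)*(z + 1)*(z^2 - z - 20) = (z - 1)*(z + 1)*(z + 4)*(z - 5)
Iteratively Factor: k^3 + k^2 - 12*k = (k - 3)*(k^2 + 4*k) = (k - 3)*(k + 4)*(k)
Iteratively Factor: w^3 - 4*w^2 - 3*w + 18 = (w - 3)*(w^2 - w - 6) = (w - 3)*(w + 2)*(w - 3)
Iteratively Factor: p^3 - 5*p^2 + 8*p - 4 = (p - 1)*(p^2 - 4*p + 4) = (p - 2)*(p - 1)*(p - 2)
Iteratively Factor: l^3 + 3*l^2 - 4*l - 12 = (l - 2)*(l^2 + 5*l + 6) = (l - 2)*(l + 2)*(l + 3)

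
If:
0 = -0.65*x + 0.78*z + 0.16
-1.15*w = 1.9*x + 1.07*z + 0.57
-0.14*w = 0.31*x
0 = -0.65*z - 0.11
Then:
No Solution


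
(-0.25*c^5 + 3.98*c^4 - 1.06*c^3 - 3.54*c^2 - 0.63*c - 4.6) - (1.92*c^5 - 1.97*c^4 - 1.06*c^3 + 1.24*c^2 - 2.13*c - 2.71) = -2.17*c^5 + 5.95*c^4 - 4.78*c^2 + 1.5*c - 1.89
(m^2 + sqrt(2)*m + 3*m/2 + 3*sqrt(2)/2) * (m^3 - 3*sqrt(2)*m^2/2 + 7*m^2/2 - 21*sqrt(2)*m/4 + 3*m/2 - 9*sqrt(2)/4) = m^5 - sqrt(2)*m^4/2 + 5*m^4 - 5*sqrt(2)*m^3/2 + 15*m^3/4 - 51*m^2/4 - 27*sqrt(2)*m^2/8 - 81*m/4 - 9*sqrt(2)*m/8 - 27/4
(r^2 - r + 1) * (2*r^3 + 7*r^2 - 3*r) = 2*r^5 + 5*r^4 - 8*r^3 + 10*r^2 - 3*r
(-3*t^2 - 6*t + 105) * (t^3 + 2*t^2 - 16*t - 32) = -3*t^5 - 12*t^4 + 141*t^3 + 402*t^2 - 1488*t - 3360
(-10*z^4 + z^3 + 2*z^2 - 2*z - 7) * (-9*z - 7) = 90*z^5 + 61*z^4 - 25*z^3 + 4*z^2 + 77*z + 49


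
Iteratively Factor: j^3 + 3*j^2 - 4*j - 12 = (j - 2)*(j^2 + 5*j + 6) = (j - 2)*(j + 2)*(j + 3)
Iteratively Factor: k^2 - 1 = (k + 1)*(k - 1)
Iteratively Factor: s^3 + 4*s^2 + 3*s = (s + 1)*(s^2 + 3*s) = (s + 1)*(s + 3)*(s)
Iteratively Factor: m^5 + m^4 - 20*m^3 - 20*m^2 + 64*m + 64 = (m + 2)*(m^4 - m^3 - 18*m^2 + 16*m + 32) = (m + 1)*(m + 2)*(m^3 - 2*m^2 - 16*m + 32) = (m + 1)*(m + 2)*(m + 4)*(m^2 - 6*m + 8) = (m - 2)*(m + 1)*(m + 2)*(m + 4)*(m - 4)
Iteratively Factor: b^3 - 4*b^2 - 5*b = (b)*(b^2 - 4*b - 5) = b*(b + 1)*(b - 5)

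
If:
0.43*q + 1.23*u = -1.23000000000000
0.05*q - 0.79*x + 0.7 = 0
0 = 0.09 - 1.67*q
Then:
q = 0.05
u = -1.02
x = 0.89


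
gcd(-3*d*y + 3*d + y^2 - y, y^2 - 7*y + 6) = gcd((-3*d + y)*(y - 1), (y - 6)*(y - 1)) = y - 1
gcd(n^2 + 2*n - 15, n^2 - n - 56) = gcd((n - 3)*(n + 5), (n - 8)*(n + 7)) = 1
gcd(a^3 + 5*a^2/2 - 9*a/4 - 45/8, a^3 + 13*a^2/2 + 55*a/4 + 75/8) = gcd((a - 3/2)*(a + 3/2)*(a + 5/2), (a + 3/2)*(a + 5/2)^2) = a^2 + 4*a + 15/4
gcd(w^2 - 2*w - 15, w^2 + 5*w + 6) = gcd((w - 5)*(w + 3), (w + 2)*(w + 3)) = w + 3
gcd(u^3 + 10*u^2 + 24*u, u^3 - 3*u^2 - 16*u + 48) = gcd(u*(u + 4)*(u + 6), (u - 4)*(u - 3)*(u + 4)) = u + 4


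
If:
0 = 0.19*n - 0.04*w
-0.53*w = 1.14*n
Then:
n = 0.00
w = 0.00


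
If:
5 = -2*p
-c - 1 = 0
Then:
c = -1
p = -5/2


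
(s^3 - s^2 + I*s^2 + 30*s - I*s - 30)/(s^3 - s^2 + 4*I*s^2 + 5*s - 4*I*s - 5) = (s^2 + I*s + 30)/(s^2 + 4*I*s + 5)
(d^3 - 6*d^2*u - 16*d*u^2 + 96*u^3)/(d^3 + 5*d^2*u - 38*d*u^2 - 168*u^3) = (d - 4*u)/(d + 7*u)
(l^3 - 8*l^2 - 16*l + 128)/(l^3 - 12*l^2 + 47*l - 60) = (l^2 - 4*l - 32)/(l^2 - 8*l + 15)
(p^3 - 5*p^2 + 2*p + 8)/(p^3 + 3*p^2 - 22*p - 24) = (p - 2)/(p + 6)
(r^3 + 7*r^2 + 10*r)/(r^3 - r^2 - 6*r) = (r + 5)/(r - 3)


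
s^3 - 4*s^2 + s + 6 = (s - 3)*(s - 2)*(s + 1)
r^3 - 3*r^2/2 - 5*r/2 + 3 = (r - 2)*(r - 1)*(r + 3/2)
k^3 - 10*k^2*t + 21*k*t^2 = k*(k - 7*t)*(k - 3*t)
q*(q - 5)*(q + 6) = q^3 + q^2 - 30*q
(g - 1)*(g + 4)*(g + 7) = g^3 + 10*g^2 + 17*g - 28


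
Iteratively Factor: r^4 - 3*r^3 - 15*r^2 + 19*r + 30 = (r - 5)*(r^3 + 2*r^2 - 5*r - 6) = (r - 5)*(r + 1)*(r^2 + r - 6) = (r - 5)*(r + 1)*(r + 3)*(r - 2)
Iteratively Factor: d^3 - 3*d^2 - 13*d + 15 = (d - 5)*(d^2 + 2*d - 3) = (d - 5)*(d - 1)*(d + 3)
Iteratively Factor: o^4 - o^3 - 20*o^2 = (o - 5)*(o^3 + 4*o^2) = o*(o - 5)*(o^2 + 4*o) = o*(o - 5)*(o + 4)*(o)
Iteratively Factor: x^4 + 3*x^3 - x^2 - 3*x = (x + 1)*(x^3 + 2*x^2 - 3*x) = (x - 1)*(x + 1)*(x^2 + 3*x) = (x - 1)*(x + 1)*(x + 3)*(x)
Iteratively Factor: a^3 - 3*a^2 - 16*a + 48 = (a - 3)*(a^2 - 16) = (a - 4)*(a - 3)*(a + 4)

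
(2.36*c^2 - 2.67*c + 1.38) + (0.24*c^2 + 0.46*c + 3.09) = 2.6*c^2 - 2.21*c + 4.47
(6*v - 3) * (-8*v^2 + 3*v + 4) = -48*v^3 + 42*v^2 + 15*v - 12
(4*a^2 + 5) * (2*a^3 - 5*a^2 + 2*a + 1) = 8*a^5 - 20*a^4 + 18*a^3 - 21*a^2 + 10*a + 5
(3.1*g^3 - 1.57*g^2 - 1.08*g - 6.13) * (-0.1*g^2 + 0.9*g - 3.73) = -0.31*g^5 + 2.947*g^4 - 12.868*g^3 + 5.4971*g^2 - 1.4886*g + 22.8649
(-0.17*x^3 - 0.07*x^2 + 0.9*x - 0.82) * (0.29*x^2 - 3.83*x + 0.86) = -0.0493*x^5 + 0.6308*x^4 + 0.3829*x^3 - 3.745*x^2 + 3.9146*x - 0.7052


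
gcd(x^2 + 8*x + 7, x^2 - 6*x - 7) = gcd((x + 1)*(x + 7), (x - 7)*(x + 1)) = x + 1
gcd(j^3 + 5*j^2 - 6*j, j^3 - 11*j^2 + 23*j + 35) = 1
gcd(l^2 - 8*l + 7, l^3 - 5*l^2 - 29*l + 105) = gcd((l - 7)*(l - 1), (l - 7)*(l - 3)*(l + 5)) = l - 7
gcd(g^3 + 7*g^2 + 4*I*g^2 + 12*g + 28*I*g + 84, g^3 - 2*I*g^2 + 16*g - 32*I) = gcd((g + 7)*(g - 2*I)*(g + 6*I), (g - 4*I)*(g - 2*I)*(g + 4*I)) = g - 2*I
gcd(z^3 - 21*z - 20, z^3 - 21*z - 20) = z^3 - 21*z - 20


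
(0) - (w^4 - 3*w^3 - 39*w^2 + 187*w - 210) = -w^4 + 3*w^3 + 39*w^2 - 187*w + 210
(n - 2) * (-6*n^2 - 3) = -6*n^3 + 12*n^2 - 3*n + 6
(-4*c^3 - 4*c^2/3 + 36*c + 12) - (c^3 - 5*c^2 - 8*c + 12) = -5*c^3 + 11*c^2/3 + 44*c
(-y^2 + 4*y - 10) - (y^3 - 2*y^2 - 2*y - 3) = -y^3 + y^2 + 6*y - 7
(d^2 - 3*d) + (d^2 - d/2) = 2*d^2 - 7*d/2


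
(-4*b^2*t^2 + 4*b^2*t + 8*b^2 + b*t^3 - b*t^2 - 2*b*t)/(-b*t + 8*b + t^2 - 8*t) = b*(4*b*t^2 - 4*b*t - 8*b - t^3 + t^2 + 2*t)/(b*t - 8*b - t^2 + 8*t)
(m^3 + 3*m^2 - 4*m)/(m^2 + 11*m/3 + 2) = 3*m*(m^2 + 3*m - 4)/(3*m^2 + 11*m + 6)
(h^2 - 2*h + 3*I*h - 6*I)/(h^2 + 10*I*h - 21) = (h - 2)/(h + 7*I)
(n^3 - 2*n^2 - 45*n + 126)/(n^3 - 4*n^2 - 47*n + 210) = (n - 3)/(n - 5)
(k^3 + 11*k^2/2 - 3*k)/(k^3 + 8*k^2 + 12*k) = (k - 1/2)/(k + 2)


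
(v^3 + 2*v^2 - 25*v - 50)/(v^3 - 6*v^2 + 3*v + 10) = (v^2 + 7*v + 10)/(v^2 - v - 2)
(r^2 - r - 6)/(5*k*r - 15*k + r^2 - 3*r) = (r + 2)/(5*k + r)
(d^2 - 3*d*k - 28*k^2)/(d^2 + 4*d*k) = (d - 7*k)/d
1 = 1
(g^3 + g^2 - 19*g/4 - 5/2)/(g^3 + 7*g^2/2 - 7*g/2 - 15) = (g + 1/2)/(g + 3)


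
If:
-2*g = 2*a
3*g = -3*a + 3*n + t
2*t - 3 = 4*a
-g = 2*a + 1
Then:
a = -1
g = 1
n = 1/6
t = -1/2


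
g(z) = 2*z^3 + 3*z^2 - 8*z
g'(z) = 6*z^2 + 6*z - 8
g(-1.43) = 11.73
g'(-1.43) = -4.31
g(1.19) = -1.90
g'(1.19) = 7.64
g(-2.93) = -1.11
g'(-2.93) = 25.93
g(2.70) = 39.64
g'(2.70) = 51.94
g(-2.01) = 11.96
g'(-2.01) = 4.18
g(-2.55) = 6.74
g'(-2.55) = 15.72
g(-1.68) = 12.42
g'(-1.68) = -1.15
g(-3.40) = -16.73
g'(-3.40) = 40.96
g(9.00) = 1629.00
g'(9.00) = 532.00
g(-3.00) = -3.00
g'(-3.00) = 28.00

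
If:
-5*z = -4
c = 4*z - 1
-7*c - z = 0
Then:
No Solution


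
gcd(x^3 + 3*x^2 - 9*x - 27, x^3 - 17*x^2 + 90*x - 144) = x - 3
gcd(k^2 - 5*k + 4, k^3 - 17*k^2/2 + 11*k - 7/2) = k - 1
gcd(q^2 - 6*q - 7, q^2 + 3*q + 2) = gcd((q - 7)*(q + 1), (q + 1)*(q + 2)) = q + 1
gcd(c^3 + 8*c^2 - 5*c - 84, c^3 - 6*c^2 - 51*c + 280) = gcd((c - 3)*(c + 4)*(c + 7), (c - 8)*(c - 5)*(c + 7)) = c + 7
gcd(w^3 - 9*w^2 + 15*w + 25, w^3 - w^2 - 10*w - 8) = w + 1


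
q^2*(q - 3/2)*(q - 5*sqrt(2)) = q^4 - 5*sqrt(2)*q^3 - 3*q^3/2 + 15*sqrt(2)*q^2/2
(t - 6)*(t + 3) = t^2 - 3*t - 18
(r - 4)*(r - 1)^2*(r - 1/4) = r^4 - 25*r^3/4 + 21*r^2/2 - 25*r/4 + 1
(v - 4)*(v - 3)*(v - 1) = v^3 - 8*v^2 + 19*v - 12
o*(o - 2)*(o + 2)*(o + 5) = o^4 + 5*o^3 - 4*o^2 - 20*o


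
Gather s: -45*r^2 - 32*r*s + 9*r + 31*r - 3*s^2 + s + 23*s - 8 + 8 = -45*r^2 + 40*r - 3*s^2 + s*(24 - 32*r)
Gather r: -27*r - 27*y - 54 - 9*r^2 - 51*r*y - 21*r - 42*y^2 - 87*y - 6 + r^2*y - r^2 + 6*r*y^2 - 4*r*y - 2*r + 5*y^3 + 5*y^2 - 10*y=r^2*(y - 10) + r*(6*y^2 - 55*y - 50) + 5*y^3 - 37*y^2 - 124*y - 60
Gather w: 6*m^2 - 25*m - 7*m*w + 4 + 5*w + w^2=6*m^2 - 25*m + w^2 + w*(5 - 7*m) + 4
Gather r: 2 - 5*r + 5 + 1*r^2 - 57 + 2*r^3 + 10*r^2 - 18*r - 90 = 2*r^3 + 11*r^2 - 23*r - 140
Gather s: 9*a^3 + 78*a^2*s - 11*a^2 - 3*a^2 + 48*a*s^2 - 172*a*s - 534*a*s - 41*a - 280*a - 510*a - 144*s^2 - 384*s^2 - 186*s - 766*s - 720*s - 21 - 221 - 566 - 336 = 9*a^3 - 14*a^2 - 831*a + s^2*(48*a - 528) + s*(78*a^2 - 706*a - 1672) - 1144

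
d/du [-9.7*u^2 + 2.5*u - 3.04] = 2.5 - 19.4*u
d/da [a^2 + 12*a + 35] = 2*a + 12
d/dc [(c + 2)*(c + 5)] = 2*c + 7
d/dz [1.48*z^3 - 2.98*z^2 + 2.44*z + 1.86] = 4.44*z^2 - 5.96*z + 2.44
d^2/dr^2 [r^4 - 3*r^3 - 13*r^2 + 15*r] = 12*r^2 - 18*r - 26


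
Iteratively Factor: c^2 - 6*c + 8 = (c - 2)*(c - 4)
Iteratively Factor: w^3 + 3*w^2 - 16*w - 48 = (w - 4)*(w^2 + 7*w + 12) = (w - 4)*(w + 4)*(w + 3)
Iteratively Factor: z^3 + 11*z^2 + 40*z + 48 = (z + 4)*(z^2 + 7*z + 12) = (z + 3)*(z + 4)*(z + 4)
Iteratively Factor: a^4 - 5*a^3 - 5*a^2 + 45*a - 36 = (a - 1)*(a^3 - 4*a^2 - 9*a + 36) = (a - 1)*(a + 3)*(a^2 - 7*a + 12) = (a - 3)*(a - 1)*(a + 3)*(a - 4)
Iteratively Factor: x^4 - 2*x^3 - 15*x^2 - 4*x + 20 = (x - 1)*(x^3 - x^2 - 16*x - 20) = (x - 5)*(x - 1)*(x^2 + 4*x + 4) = (x - 5)*(x - 1)*(x + 2)*(x + 2)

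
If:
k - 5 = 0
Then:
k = 5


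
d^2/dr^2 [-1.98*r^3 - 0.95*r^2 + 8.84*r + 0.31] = -11.88*r - 1.9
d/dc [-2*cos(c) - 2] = 2*sin(c)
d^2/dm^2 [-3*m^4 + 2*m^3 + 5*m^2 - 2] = -36*m^2 + 12*m + 10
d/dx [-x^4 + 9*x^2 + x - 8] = -4*x^3 + 18*x + 1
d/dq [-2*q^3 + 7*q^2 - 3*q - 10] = -6*q^2 + 14*q - 3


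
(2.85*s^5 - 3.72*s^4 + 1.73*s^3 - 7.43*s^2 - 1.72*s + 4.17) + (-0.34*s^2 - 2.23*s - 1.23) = 2.85*s^5 - 3.72*s^4 + 1.73*s^3 - 7.77*s^2 - 3.95*s + 2.94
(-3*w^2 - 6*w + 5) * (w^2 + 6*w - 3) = -3*w^4 - 24*w^3 - 22*w^2 + 48*w - 15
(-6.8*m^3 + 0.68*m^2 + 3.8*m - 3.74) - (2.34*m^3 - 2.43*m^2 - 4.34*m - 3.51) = -9.14*m^3 + 3.11*m^2 + 8.14*m - 0.23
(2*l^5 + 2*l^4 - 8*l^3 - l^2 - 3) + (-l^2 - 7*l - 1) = 2*l^5 + 2*l^4 - 8*l^3 - 2*l^2 - 7*l - 4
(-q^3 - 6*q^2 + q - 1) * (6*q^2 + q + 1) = -6*q^5 - 37*q^4 - q^3 - 11*q^2 - 1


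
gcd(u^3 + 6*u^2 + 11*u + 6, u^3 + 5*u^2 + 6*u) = u^2 + 5*u + 6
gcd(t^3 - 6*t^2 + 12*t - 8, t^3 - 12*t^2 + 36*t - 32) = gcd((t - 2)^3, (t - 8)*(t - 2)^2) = t^2 - 4*t + 4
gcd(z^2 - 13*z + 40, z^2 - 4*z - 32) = z - 8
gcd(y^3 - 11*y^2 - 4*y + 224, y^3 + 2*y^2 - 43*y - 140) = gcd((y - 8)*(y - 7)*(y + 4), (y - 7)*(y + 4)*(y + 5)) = y^2 - 3*y - 28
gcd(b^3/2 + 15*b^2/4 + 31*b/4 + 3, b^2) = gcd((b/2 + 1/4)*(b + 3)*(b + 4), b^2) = 1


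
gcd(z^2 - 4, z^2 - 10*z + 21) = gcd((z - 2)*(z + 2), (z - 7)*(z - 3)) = 1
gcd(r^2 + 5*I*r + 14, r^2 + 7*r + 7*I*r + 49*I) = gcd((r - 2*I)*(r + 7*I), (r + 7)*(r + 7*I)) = r + 7*I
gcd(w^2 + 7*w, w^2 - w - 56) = w + 7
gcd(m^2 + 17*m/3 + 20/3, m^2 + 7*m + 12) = m + 4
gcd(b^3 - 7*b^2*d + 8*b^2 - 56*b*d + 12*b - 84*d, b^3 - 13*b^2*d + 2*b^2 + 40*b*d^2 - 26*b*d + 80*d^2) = b + 2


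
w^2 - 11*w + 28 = (w - 7)*(w - 4)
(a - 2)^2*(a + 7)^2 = a^4 + 10*a^3 - 3*a^2 - 140*a + 196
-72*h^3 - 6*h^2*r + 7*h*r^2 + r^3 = (-3*h + r)*(4*h + r)*(6*h + r)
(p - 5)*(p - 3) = p^2 - 8*p + 15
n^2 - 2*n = n*(n - 2)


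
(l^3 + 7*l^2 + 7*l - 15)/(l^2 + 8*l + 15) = l - 1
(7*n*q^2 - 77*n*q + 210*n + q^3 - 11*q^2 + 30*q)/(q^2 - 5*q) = 7*n - 42*n/q + q - 6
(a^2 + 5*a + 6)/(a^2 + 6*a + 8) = (a + 3)/(a + 4)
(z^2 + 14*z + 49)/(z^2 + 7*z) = (z + 7)/z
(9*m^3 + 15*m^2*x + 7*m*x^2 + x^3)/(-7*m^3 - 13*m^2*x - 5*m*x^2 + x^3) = (9*m^2 + 6*m*x + x^2)/(-7*m^2 - 6*m*x + x^2)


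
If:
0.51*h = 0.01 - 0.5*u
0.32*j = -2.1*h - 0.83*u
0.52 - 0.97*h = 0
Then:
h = 0.54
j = -2.15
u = -0.53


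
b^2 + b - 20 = (b - 4)*(b + 5)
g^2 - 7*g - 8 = (g - 8)*(g + 1)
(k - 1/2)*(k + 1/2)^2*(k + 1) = k^4 + 3*k^3/2 + k^2/4 - 3*k/8 - 1/8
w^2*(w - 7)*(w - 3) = w^4 - 10*w^3 + 21*w^2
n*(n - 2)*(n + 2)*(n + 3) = n^4 + 3*n^3 - 4*n^2 - 12*n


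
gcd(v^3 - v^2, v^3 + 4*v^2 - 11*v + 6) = v - 1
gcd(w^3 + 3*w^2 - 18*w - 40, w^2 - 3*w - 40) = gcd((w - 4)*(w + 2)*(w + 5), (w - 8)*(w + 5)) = w + 5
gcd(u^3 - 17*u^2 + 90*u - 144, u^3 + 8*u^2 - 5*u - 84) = u - 3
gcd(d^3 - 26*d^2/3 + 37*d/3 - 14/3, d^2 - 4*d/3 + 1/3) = d - 1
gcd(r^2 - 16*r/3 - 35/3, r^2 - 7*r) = r - 7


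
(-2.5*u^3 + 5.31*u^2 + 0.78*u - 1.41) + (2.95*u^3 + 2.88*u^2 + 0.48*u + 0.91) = 0.45*u^3 + 8.19*u^2 + 1.26*u - 0.5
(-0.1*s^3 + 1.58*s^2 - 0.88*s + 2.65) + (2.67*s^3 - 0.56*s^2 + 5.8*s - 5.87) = 2.57*s^3 + 1.02*s^2 + 4.92*s - 3.22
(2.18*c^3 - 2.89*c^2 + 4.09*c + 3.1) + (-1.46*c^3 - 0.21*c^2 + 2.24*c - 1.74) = 0.72*c^3 - 3.1*c^2 + 6.33*c + 1.36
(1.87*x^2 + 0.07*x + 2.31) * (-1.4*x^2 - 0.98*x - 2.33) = -2.618*x^4 - 1.9306*x^3 - 7.6597*x^2 - 2.4269*x - 5.3823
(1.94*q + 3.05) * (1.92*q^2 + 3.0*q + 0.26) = 3.7248*q^3 + 11.676*q^2 + 9.6544*q + 0.793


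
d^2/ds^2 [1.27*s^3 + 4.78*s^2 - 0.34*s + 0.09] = 7.62*s + 9.56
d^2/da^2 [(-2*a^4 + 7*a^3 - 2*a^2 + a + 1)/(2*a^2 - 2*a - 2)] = (-2*a^6 + 6*a^5 - 3*a^3 + 6*a^2 + 21*a - 1)/(a^6 - 3*a^5 + 5*a^3 - 3*a - 1)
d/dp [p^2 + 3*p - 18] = 2*p + 3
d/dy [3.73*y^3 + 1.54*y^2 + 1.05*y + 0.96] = 11.19*y^2 + 3.08*y + 1.05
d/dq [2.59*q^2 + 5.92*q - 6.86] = 5.18*q + 5.92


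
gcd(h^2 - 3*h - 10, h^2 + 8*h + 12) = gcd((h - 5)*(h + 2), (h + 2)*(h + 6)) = h + 2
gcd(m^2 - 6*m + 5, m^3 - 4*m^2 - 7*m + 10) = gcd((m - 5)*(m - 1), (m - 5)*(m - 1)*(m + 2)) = m^2 - 6*m + 5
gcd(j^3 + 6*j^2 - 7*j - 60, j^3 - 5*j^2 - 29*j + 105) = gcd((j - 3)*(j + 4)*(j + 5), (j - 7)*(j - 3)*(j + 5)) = j^2 + 2*j - 15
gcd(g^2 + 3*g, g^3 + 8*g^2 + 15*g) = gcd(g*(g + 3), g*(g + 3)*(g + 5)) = g^2 + 3*g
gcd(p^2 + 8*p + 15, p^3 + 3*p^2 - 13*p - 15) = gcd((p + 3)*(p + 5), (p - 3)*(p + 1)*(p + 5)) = p + 5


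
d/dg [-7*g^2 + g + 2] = 1 - 14*g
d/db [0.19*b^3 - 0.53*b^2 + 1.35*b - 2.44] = 0.57*b^2 - 1.06*b + 1.35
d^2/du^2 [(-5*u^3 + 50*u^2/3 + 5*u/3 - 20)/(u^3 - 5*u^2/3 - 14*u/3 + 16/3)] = 30*(15*u^6 - 117*u^5 + 477*u^4 - 1127*u^3 + 1580*u^2 - 952*u - 176)/(27*u^9 - 135*u^8 - 153*u^7 + 1567*u^6 - 726*u^5 - 5772*u^4 + 6280*u^3 + 5568*u^2 - 10752*u + 4096)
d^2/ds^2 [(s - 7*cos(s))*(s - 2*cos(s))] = 9*s*cos(s) + 56*sin(s)^2 + 18*sin(s) - 26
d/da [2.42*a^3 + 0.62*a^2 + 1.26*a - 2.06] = 7.26*a^2 + 1.24*a + 1.26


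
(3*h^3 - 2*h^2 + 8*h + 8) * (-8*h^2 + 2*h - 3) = -24*h^5 + 22*h^4 - 77*h^3 - 42*h^2 - 8*h - 24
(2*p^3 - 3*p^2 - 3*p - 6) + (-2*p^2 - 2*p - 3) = 2*p^3 - 5*p^2 - 5*p - 9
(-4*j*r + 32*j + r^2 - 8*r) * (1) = -4*j*r + 32*j + r^2 - 8*r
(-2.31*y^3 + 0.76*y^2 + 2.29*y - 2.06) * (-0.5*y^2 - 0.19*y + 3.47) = 1.155*y^5 + 0.0589*y^4 - 9.3051*y^3 + 3.2321*y^2 + 8.3377*y - 7.1482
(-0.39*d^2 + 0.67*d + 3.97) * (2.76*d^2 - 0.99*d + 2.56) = -1.0764*d^4 + 2.2353*d^3 + 9.2955*d^2 - 2.2151*d + 10.1632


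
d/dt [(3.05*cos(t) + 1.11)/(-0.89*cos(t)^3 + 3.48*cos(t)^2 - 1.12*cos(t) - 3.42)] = (-5.429*cos(t)^3 + 7.6503*cos(t)^2 + 7.7256*cos(t) + 9.1878)*sin(t)/(0.7921*cos(t)^6 - 6.1944*cos(t)^5 + 14.104*cos(t)^4 - 1.7076*cos(t)^3 - 22.5488*cos(t)^2 + 7.6608*cos(t) + 11.6964)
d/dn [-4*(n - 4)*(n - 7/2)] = 30 - 8*n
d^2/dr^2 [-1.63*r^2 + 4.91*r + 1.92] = -3.26000000000000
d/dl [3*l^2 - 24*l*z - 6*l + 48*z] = 6*l - 24*z - 6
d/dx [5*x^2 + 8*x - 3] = 10*x + 8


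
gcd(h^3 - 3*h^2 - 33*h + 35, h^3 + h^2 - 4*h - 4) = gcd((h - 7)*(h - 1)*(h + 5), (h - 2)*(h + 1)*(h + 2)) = 1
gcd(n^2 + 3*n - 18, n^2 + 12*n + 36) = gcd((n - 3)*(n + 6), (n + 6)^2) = n + 6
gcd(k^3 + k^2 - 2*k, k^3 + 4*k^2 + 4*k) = k^2 + 2*k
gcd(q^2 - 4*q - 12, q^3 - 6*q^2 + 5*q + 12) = 1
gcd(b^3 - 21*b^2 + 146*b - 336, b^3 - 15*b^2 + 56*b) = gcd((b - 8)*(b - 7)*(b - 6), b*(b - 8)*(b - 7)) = b^2 - 15*b + 56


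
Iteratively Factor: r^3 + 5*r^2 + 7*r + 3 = (r + 3)*(r^2 + 2*r + 1) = (r + 1)*(r + 3)*(r + 1)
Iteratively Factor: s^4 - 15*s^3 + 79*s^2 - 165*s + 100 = (s - 5)*(s^3 - 10*s^2 + 29*s - 20) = (s - 5)*(s - 4)*(s^2 - 6*s + 5) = (s - 5)^2*(s - 4)*(s - 1)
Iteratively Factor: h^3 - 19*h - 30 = (h + 2)*(h^2 - 2*h - 15) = (h + 2)*(h + 3)*(h - 5)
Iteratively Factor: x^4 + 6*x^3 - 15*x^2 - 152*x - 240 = (x + 4)*(x^3 + 2*x^2 - 23*x - 60) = (x + 3)*(x + 4)*(x^2 - x - 20) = (x + 3)*(x + 4)^2*(x - 5)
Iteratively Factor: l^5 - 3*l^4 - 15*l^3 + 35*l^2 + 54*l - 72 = (l + 3)*(l^4 - 6*l^3 + 3*l^2 + 26*l - 24) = (l - 3)*(l + 3)*(l^3 - 3*l^2 - 6*l + 8) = (l - 3)*(l + 2)*(l + 3)*(l^2 - 5*l + 4) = (l - 3)*(l - 1)*(l + 2)*(l + 3)*(l - 4)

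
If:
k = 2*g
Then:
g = k/2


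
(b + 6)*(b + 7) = b^2 + 13*b + 42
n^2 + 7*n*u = n*(n + 7*u)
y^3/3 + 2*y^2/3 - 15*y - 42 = (y/3 + 1)*(y - 7)*(y + 6)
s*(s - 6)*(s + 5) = s^3 - s^2 - 30*s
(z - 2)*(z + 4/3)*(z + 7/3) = z^3 + 5*z^2/3 - 38*z/9 - 56/9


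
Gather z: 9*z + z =10*z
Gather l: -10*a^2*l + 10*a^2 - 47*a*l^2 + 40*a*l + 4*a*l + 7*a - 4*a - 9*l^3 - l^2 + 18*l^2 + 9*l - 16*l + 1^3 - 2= 10*a^2 + 3*a - 9*l^3 + l^2*(17 - 47*a) + l*(-10*a^2 + 44*a - 7) - 1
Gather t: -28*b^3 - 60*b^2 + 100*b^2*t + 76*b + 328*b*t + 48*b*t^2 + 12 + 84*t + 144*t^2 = -28*b^3 - 60*b^2 + 76*b + t^2*(48*b + 144) + t*(100*b^2 + 328*b + 84) + 12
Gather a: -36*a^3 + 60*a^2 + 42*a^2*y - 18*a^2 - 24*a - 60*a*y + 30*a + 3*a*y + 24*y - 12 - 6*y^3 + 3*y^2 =-36*a^3 + a^2*(42*y + 42) + a*(6 - 57*y) - 6*y^3 + 3*y^2 + 24*y - 12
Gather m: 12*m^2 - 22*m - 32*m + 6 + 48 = 12*m^2 - 54*m + 54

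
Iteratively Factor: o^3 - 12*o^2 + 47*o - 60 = (o - 4)*(o^2 - 8*o + 15) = (o - 4)*(o - 3)*(o - 5)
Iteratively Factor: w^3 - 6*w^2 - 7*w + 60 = (w - 4)*(w^2 - 2*w - 15) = (w - 4)*(w + 3)*(w - 5)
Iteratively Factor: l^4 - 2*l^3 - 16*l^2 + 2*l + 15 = (l + 3)*(l^3 - 5*l^2 - l + 5) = (l - 1)*(l + 3)*(l^2 - 4*l - 5) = (l - 1)*(l + 1)*(l + 3)*(l - 5)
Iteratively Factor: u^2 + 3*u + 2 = (u + 1)*(u + 2)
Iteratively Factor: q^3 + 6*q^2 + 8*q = (q + 4)*(q^2 + 2*q) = q*(q + 4)*(q + 2)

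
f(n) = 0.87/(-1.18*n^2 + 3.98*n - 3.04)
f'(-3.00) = -0.01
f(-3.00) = -0.03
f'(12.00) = 0.00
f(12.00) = -0.01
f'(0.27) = -0.69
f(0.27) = -0.42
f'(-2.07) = -0.03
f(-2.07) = -0.05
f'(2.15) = 244.05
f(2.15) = 13.93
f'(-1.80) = -0.04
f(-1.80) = -0.06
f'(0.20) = -0.58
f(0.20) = -0.38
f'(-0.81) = -0.10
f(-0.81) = -0.12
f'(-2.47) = -0.02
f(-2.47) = -0.04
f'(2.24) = 547.36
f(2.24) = -19.09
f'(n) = 0.87*(2.36*n - 3.98)/(-1.18*n^2 + 3.98*n - 3.04)^2 = (2.0532*n - 3.4626)/(1.18*n^2 - 3.98*n + 3.04)^2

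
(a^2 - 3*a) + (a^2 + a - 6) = 2*a^2 - 2*a - 6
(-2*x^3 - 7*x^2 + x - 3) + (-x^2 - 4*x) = -2*x^3 - 8*x^2 - 3*x - 3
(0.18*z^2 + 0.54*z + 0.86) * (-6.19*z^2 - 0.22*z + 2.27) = -1.1142*z^4 - 3.3822*z^3 - 5.0336*z^2 + 1.0366*z + 1.9522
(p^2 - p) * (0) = 0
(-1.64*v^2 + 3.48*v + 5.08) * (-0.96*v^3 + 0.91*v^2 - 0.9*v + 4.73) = 1.5744*v^5 - 4.8332*v^4 - 0.234*v^3 - 6.2664*v^2 + 11.8884*v + 24.0284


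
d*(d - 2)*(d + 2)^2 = d^4 + 2*d^3 - 4*d^2 - 8*d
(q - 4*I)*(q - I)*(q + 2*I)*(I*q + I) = I*q^4 + 3*q^3 + I*q^3 + 3*q^2 + 6*I*q^2 + 8*q + 6*I*q + 8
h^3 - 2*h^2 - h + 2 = (h - 2)*(h - 1)*(h + 1)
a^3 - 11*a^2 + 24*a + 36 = (a - 6)^2*(a + 1)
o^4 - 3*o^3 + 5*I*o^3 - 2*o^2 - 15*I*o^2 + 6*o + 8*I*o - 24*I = (o - 3)*(o - I)*(o + 2*I)*(o + 4*I)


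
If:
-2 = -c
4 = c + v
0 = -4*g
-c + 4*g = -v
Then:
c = 2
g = 0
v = 2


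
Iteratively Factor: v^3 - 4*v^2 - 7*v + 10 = (v - 1)*(v^2 - 3*v - 10) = (v - 1)*(v + 2)*(v - 5)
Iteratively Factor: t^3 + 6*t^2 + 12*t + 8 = (t + 2)*(t^2 + 4*t + 4) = (t + 2)^2*(t + 2)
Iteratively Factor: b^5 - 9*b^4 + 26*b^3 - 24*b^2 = (b)*(b^4 - 9*b^3 + 26*b^2 - 24*b) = b^2*(b^3 - 9*b^2 + 26*b - 24) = b^2*(b - 3)*(b^2 - 6*b + 8) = b^2*(b - 4)*(b - 3)*(b - 2)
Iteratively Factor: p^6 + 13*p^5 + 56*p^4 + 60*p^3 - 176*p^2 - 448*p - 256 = (p + 1)*(p^5 + 12*p^4 + 44*p^3 + 16*p^2 - 192*p - 256) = (p + 1)*(p + 4)*(p^4 + 8*p^3 + 12*p^2 - 32*p - 64) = (p + 1)*(p + 4)^2*(p^3 + 4*p^2 - 4*p - 16) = (p + 1)*(p + 2)*(p + 4)^2*(p^2 + 2*p - 8) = (p - 2)*(p + 1)*(p + 2)*(p + 4)^2*(p + 4)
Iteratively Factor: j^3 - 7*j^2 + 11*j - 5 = (j - 1)*(j^2 - 6*j + 5) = (j - 1)^2*(j - 5)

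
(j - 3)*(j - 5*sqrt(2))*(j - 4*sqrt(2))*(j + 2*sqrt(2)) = j^4 - 7*sqrt(2)*j^3 - 3*j^3 + 4*j^2 + 21*sqrt(2)*j^2 - 12*j + 80*sqrt(2)*j - 240*sqrt(2)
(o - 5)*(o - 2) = o^2 - 7*o + 10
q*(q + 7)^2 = q^3 + 14*q^2 + 49*q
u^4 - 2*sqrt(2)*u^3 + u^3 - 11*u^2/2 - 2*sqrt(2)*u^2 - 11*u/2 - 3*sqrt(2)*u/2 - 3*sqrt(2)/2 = (u + 1)*(u - 3*sqrt(2))*(u + sqrt(2)/2)^2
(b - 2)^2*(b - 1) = b^3 - 5*b^2 + 8*b - 4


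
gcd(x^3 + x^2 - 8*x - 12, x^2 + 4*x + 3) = 1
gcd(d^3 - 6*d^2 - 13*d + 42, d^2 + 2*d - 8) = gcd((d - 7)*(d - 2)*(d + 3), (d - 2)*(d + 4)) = d - 2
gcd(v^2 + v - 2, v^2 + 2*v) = v + 2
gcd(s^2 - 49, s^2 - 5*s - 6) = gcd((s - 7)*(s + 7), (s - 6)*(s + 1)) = 1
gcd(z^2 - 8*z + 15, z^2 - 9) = z - 3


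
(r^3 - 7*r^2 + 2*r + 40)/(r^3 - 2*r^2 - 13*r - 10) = (r - 4)/(r + 1)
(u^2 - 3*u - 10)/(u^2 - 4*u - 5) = (u + 2)/(u + 1)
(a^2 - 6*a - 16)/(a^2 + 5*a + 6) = (a - 8)/(a + 3)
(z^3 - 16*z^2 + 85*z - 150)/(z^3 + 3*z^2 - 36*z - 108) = (z^2 - 10*z + 25)/(z^2 + 9*z + 18)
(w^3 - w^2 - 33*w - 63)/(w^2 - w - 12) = (w^2 - 4*w - 21)/(w - 4)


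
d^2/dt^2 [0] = 0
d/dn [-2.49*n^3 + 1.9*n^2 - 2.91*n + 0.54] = -7.47*n^2 + 3.8*n - 2.91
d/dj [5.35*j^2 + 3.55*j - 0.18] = 10.7*j + 3.55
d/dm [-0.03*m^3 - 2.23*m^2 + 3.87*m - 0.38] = -0.09*m^2 - 4.46*m + 3.87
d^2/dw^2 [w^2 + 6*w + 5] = 2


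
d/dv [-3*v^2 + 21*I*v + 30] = -6*v + 21*I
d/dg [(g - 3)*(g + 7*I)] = 2*g - 3 + 7*I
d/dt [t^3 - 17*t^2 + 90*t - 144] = 3*t^2 - 34*t + 90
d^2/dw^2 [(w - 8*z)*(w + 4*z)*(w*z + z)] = 2*z*(3*w - 4*z + 1)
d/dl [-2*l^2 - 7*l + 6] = -4*l - 7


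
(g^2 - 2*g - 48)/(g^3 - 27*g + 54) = (g - 8)/(g^2 - 6*g + 9)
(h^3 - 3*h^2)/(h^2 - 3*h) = h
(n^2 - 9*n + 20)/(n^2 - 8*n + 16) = (n - 5)/(n - 4)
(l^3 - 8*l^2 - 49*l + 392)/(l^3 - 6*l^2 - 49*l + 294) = (l - 8)/(l - 6)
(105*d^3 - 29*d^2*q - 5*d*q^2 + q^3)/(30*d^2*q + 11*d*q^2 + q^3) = (21*d^2 - 10*d*q + q^2)/(q*(6*d + q))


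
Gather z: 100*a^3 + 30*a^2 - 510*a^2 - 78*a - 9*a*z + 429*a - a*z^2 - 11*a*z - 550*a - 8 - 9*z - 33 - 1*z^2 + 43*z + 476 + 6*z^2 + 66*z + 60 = 100*a^3 - 480*a^2 - 199*a + z^2*(5 - a) + z*(100 - 20*a) + 495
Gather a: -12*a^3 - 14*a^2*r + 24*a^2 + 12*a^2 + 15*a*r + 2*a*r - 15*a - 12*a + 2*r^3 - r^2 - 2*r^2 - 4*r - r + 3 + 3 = -12*a^3 + a^2*(36 - 14*r) + a*(17*r - 27) + 2*r^3 - 3*r^2 - 5*r + 6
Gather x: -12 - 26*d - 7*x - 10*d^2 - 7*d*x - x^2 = -10*d^2 - 26*d - x^2 + x*(-7*d - 7) - 12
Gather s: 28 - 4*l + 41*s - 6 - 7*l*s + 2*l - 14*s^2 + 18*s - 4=-2*l - 14*s^2 + s*(59 - 7*l) + 18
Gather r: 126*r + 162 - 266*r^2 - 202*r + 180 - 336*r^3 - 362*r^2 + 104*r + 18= -336*r^3 - 628*r^2 + 28*r + 360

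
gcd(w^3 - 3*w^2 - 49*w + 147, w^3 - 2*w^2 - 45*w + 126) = w^2 + 4*w - 21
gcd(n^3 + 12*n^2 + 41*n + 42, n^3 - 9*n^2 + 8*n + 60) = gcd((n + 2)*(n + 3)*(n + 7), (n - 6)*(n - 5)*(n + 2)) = n + 2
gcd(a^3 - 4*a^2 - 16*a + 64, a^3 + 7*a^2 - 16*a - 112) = a^2 - 16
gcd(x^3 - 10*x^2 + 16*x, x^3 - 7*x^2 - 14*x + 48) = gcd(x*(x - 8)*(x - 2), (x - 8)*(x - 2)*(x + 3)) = x^2 - 10*x + 16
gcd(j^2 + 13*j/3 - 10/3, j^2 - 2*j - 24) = 1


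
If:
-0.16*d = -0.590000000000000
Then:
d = 3.69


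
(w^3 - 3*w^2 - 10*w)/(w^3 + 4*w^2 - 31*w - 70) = w/(w + 7)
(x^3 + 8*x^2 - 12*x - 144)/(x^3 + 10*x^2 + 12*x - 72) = (x - 4)/(x - 2)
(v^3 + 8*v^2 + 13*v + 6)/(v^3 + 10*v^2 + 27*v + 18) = (v + 1)/(v + 3)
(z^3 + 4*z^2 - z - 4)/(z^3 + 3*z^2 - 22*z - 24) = (z^2 + 3*z - 4)/(z^2 + 2*z - 24)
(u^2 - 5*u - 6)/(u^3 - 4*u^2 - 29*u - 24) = (u - 6)/(u^2 - 5*u - 24)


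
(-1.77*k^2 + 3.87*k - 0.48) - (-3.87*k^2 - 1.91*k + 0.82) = 2.1*k^2 + 5.78*k - 1.3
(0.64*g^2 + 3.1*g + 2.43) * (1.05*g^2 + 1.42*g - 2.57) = 0.672*g^4 + 4.1638*g^3 + 5.3087*g^2 - 4.5164*g - 6.2451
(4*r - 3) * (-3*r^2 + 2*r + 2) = -12*r^3 + 17*r^2 + 2*r - 6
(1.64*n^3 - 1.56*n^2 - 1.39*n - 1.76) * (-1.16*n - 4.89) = -1.9024*n^4 - 6.21*n^3 + 9.2408*n^2 + 8.8387*n + 8.6064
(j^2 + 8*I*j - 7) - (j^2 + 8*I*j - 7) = 0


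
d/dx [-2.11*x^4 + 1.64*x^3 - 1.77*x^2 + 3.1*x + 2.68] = -8.44*x^3 + 4.92*x^2 - 3.54*x + 3.1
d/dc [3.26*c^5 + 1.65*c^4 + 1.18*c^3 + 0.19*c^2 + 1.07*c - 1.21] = 16.3*c^4 + 6.6*c^3 + 3.54*c^2 + 0.38*c + 1.07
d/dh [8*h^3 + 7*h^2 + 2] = 2*h*(12*h + 7)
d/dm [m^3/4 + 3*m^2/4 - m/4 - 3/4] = 3*m^2/4 + 3*m/2 - 1/4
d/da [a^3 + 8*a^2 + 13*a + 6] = 3*a^2 + 16*a + 13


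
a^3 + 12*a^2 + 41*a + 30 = (a + 1)*(a + 5)*(a + 6)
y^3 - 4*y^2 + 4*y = y*(y - 2)^2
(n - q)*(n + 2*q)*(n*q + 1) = n^3*q + n^2*q^2 + n^2 - 2*n*q^3 + n*q - 2*q^2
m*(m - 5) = m^2 - 5*m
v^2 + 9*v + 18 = (v + 3)*(v + 6)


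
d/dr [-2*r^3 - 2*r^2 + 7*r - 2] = -6*r^2 - 4*r + 7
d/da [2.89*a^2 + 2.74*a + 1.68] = 5.78*a + 2.74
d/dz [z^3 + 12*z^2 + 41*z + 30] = 3*z^2 + 24*z + 41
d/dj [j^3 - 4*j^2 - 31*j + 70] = 3*j^2 - 8*j - 31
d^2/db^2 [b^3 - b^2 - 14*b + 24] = 6*b - 2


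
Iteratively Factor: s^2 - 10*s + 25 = (s - 5)*(s - 5)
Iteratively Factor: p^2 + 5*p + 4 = (p + 1)*(p + 4)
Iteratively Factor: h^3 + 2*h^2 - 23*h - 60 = (h + 3)*(h^2 - h - 20) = (h + 3)*(h + 4)*(h - 5)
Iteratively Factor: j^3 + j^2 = (j)*(j^2 + j) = j*(j + 1)*(j)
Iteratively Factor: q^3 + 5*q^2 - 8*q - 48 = (q + 4)*(q^2 + q - 12) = (q + 4)^2*(q - 3)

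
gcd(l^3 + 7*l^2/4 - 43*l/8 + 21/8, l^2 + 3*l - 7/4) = l + 7/2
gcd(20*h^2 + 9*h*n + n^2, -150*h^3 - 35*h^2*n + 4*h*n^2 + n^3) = 5*h + n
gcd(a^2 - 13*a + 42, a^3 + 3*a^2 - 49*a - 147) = a - 7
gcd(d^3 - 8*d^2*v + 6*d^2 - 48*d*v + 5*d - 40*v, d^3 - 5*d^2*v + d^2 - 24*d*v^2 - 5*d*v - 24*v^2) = -d^2 + 8*d*v - d + 8*v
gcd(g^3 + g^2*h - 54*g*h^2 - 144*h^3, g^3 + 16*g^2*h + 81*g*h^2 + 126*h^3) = g^2 + 9*g*h + 18*h^2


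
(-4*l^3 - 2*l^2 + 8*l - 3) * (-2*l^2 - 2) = 8*l^5 + 4*l^4 - 8*l^3 + 10*l^2 - 16*l + 6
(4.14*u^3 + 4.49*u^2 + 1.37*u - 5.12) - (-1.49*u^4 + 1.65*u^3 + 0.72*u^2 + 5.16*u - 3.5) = 1.49*u^4 + 2.49*u^3 + 3.77*u^2 - 3.79*u - 1.62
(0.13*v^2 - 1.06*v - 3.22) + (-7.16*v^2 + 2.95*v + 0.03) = -7.03*v^2 + 1.89*v - 3.19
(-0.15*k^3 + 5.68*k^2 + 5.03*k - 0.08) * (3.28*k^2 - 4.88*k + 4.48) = -0.492*k^5 + 19.3624*k^4 - 11.892*k^3 + 0.637599999999999*k^2 + 22.9248*k - 0.3584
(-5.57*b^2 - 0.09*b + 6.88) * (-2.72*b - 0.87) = 15.1504*b^3 + 5.0907*b^2 - 18.6353*b - 5.9856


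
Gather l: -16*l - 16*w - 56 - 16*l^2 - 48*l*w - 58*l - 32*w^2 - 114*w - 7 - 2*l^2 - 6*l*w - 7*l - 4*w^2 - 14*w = -18*l^2 + l*(-54*w - 81) - 36*w^2 - 144*w - 63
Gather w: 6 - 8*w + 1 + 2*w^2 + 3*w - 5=2*w^2 - 5*w + 2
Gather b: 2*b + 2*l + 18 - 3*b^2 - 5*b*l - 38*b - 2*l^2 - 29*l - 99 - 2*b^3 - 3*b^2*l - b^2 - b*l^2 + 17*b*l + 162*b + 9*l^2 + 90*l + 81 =-2*b^3 + b^2*(-3*l - 4) + b*(-l^2 + 12*l + 126) + 7*l^2 + 63*l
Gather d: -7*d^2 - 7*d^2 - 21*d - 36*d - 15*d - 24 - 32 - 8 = -14*d^2 - 72*d - 64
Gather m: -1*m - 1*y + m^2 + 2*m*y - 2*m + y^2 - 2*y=m^2 + m*(2*y - 3) + y^2 - 3*y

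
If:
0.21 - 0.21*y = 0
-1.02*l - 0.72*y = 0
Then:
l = -0.71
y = 1.00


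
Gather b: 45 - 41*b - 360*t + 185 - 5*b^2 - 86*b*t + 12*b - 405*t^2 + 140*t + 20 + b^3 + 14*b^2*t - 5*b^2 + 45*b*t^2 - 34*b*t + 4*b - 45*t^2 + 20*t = b^3 + b^2*(14*t - 10) + b*(45*t^2 - 120*t - 25) - 450*t^2 - 200*t + 250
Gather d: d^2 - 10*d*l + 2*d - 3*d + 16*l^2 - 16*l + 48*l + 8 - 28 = d^2 + d*(-10*l - 1) + 16*l^2 + 32*l - 20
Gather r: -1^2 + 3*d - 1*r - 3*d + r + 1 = 0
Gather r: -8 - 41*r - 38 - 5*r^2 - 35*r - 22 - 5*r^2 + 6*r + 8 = -10*r^2 - 70*r - 60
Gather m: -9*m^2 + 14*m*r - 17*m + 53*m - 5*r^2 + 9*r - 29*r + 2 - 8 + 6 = -9*m^2 + m*(14*r + 36) - 5*r^2 - 20*r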